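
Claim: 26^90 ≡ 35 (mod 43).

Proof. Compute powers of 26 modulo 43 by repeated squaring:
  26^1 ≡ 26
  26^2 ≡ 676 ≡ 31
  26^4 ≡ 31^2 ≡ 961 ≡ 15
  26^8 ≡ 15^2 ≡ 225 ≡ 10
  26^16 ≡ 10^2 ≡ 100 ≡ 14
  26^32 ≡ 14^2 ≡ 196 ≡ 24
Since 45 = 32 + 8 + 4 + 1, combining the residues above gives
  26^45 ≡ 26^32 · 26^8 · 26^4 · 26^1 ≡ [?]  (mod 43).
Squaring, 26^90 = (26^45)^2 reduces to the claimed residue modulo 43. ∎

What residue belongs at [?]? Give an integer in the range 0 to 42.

32

Multiply the listed residues: 24 · 10 · 15 · 26 = 240 → 3600 → 93600.
Reducing modulo 43: 93600 = 2176·43 + 32, so 26^45 ≡ 32.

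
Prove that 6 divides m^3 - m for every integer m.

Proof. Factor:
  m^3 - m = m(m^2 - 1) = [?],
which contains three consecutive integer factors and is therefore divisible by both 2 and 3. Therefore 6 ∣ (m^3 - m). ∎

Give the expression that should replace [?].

(m - 1)m(m + 1)

m(m^2 - 1) = m(m - 1)(m + 1) = (m - 1)m(m + 1).
These three factors are consecutive integers, so their product is divisible by 6.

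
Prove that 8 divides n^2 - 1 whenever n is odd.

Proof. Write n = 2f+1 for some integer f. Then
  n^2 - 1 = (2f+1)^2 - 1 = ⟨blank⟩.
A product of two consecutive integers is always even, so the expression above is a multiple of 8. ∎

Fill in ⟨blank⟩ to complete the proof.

(2f+1)^2 - 1 = 4f^2 + 4f + 1 - 1 = 4f^2 + 4f = 4f(f+1).
Since f and f+1 are consecutive, f(f+1) is even, and 4·(even) is a multiple of 8.

4f(f + 1)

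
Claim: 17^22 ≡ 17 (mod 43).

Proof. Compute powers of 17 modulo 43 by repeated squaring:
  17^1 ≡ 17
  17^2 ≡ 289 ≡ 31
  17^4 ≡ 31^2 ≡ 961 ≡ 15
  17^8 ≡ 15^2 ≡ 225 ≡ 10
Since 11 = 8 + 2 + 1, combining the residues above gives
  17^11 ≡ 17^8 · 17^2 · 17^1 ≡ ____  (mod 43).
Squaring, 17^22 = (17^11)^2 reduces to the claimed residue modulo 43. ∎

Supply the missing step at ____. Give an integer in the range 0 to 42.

24

17^8 · 17^2 · 17^1 ≡ 10 · 31 · 17 = 5270.
5270 mod 43 = 24, so 17^11 ≡ 24 (mod 43).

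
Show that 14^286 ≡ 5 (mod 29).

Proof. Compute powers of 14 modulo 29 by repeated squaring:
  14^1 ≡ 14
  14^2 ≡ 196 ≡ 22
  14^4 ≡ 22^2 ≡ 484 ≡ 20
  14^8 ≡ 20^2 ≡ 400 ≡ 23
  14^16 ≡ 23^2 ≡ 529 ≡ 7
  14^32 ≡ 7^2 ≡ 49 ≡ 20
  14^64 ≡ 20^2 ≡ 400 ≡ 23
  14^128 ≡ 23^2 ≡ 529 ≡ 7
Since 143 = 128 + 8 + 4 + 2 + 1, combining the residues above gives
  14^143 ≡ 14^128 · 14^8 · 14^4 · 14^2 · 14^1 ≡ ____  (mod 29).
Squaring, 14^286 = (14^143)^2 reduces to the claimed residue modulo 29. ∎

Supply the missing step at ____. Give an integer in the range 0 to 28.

18

14^128 · 14^8 · 14^4 · 14^2 · 14^1 ≡ 7 · 23 · 20 · 22 · 14 = 991760.
991760 mod 29 = 18, so 14^143 ≡ 18 (mod 29).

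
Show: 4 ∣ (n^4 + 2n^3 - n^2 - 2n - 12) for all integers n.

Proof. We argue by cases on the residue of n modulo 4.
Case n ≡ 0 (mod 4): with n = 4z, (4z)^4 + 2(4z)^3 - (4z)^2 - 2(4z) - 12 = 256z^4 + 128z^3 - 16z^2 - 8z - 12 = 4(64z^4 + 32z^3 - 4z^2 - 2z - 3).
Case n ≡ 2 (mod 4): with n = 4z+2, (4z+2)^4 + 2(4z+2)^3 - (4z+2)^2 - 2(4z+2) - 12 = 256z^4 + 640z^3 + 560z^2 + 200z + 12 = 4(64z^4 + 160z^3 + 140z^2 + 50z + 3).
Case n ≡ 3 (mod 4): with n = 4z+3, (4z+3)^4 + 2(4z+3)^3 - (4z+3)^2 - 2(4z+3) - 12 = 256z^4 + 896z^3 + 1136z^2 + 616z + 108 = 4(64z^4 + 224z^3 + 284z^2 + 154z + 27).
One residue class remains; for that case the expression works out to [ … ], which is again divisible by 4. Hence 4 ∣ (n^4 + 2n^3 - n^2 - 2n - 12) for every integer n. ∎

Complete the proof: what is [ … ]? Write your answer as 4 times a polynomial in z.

4(64z^4 + 96z^3 + 44z^2 + 6z - 3)

The residues treated are {0, 2, 3}, so the missing case is n ≡ 1 (mod 4); write n = 4z+1.
Then (4z+1)^4 + 2(4z+1)^3 - (4z+1)^2 - 2(4z+1) - 12 = 256z^4 + 384z^3 + 176z^2 + 24z - 12 = 4(64z^4 + 96z^3 + 44z^2 + 6z - 3).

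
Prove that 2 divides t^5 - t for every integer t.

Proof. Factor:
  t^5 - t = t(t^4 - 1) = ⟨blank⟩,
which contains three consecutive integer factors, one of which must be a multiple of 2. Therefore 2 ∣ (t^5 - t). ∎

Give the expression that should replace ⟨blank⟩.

t^4 - 1 = (t^2 - 1)(t^2 + 1), and t^2 - 1 = (t-1)(t+1).
So t(t^4 - 1) = (t - 1)t(t + 1)(t^2 + 1).

(t - 1)t(t + 1)(t^2 + 1)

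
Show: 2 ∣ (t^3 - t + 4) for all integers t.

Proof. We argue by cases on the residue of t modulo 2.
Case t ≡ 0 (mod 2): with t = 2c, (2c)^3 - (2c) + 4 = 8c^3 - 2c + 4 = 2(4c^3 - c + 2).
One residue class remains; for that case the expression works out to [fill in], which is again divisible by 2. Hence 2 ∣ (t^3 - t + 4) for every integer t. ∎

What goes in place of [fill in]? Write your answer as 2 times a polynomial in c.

2(4c^3 + 6c^2 + 2c + 2)

The residues treated are {0}, so the missing case is t ≡ 1 (mod 2); write t = 2c+1.
Then (2c+1)^3 - (2c+1) + 4 = 8c^3 + 12c^2 + 4c + 4 = 2(4c^3 + 6c^2 + 2c + 2).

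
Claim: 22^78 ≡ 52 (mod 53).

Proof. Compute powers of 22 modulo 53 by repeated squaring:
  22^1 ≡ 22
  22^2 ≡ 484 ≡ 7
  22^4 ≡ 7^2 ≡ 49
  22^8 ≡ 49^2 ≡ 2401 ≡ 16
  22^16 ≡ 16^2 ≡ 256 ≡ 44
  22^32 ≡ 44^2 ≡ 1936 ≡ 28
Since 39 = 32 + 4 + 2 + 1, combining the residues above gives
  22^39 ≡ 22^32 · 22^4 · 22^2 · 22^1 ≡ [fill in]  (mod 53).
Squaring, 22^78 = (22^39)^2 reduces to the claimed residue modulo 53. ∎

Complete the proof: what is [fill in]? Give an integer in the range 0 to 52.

Multiply the listed residues: 28 · 49 · 7 · 22 = 1372 → 9604 → 211288.
Reducing modulo 53: 211288 = 3986·53 + 30, so 22^39 ≡ 30.

30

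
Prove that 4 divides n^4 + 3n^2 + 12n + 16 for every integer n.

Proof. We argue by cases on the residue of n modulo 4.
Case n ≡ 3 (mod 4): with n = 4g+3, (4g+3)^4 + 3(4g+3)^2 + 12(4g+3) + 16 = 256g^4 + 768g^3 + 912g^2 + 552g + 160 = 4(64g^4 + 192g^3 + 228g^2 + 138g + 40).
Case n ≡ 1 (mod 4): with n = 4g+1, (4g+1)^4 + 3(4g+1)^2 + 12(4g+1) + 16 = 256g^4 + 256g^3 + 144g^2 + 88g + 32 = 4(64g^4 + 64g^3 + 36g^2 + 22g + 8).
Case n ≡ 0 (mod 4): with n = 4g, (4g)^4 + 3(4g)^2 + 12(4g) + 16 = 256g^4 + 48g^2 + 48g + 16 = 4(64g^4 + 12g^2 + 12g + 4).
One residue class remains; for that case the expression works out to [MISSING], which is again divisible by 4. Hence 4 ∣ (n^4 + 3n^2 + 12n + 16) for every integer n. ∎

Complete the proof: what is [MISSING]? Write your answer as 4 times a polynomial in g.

Only n ≡ 2 (mod 4) is unaccounted for. Put n = 4g+2:
(4g+2)^4 + 3(4g+2)^2 + 12(4g+2) + 16 expands to 256g^4 + 512g^3 + 432g^2 + 224g + 68,
and factoring out 4 leaves 4(64g^4 + 128g^3 + 108g^2 + 56g + 17).

4(64g^4 + 128g^3 + 108g^2 + 56g + 17)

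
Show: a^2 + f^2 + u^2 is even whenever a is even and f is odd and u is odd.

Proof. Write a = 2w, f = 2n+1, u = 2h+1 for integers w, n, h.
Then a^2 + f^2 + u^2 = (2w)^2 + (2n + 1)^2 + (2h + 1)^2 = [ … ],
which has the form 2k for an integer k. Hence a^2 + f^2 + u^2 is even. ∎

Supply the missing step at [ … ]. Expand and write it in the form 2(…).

2(2h^2 + 2h + 2n^2 + 2n + 2w^2 + 1)

Expanding: (2w)^2 + (2n + 1)^2 + (2h + 1)^2 = 4h^2 + 4h + 4n^2 + 4n + 4w^2 + 2.
Every term is even; pulling out the factor of 2 gives 2(2h^2 + 2h + 2n^2 + 2n + 2w^2 + 1).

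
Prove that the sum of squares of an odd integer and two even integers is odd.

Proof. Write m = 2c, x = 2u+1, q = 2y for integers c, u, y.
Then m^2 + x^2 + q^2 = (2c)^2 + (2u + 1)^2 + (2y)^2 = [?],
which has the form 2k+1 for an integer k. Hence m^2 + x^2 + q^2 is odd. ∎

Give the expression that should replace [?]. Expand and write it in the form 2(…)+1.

(2c)^2 + (2u + 1)^2 + (2y)^2 = 4c^2 + 4u^2 + 4u + 4y^2 + 1
= 2(2c^2 + 2u^2 + 2u + 2y^2) + 1.
Since 2c^2 + 2u^2 + 2u + 2y^2 is an integer, the sum of squares is of the form 2k+1 for an integer k.

2(2c^2 + 2u^2 + 2u + 2y^2) + 1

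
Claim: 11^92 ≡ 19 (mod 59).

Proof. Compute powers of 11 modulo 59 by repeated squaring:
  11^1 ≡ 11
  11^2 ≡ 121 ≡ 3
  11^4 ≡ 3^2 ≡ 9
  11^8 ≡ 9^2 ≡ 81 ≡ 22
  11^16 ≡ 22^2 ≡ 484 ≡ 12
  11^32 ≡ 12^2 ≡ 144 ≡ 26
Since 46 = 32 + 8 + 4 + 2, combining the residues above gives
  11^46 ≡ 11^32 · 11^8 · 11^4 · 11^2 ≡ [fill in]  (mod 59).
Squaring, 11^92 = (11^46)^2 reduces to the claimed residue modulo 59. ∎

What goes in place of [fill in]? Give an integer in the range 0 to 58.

Multiply the listed residues: 26 · 22 · 9 · 3 = 572 → 5148 → 15444.
Reducing modulo 59: 15444 = 261·59 + 45, so 11^46 ≡ 45.

45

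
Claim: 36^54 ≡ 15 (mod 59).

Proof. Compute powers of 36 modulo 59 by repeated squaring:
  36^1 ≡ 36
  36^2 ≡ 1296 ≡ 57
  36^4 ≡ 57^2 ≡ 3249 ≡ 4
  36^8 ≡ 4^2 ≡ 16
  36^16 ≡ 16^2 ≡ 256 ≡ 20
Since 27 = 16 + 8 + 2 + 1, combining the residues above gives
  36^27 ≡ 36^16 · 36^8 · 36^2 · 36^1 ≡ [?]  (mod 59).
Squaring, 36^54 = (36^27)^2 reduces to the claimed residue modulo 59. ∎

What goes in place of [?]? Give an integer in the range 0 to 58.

29

Multiply the listed residues: 20 · 16 · 57 · 36 = 320 → 18240 → 656640.
Reducing modulo 59: 656640 = 11129·59 + 29, so 36^27 ≡ 29.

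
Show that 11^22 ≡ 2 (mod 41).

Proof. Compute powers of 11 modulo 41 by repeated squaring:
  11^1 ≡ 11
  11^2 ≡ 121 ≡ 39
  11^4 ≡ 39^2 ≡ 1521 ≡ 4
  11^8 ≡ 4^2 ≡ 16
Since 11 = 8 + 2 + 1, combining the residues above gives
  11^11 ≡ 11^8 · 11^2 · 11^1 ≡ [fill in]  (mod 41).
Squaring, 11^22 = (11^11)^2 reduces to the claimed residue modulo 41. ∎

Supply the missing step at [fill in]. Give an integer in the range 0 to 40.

17

11^8 · 11^2 · 11^1 ≡ 16 · 39 · 11 = 6864.
6864 mod 41 = 17, so 11^11 ≡ 17 (mod 41).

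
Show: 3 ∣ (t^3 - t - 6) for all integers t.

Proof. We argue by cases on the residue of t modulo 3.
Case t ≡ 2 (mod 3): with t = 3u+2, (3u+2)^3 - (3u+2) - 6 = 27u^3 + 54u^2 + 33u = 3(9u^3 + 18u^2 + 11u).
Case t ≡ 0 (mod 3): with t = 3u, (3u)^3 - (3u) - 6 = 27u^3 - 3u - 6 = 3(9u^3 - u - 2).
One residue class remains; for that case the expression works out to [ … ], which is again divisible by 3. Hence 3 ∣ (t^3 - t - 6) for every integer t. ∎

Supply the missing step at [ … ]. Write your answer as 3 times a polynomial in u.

The residues treated are {2, 0}, so the missing case is t ≡ 1 (mod 3); write t = 3u+1.
Then (3u+1)^3 - (3u+1) - 6 = 27u^3 + 27u^2 + 6u - 6 = 3(9u^3 + 9u^2 + 2u - 2).

3(9u^3 + 9u^2 + 2u - 2)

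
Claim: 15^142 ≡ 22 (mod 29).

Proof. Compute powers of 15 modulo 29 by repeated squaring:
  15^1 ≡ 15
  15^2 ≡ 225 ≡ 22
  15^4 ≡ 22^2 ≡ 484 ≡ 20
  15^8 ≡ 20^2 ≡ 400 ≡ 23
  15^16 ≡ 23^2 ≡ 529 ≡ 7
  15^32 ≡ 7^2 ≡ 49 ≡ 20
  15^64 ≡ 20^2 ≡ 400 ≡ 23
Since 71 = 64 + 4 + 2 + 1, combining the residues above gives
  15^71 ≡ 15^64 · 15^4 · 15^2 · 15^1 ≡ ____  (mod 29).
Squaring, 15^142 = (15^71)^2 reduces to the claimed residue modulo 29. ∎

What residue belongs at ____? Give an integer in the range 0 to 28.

15^64 · 15^4 · 15^2 · 15^1 ≡ 23 · 20 · 22 · 15 = 151800.
151800 mod 29 = 14, so 15^71 ≡ 14 (mod 29).

14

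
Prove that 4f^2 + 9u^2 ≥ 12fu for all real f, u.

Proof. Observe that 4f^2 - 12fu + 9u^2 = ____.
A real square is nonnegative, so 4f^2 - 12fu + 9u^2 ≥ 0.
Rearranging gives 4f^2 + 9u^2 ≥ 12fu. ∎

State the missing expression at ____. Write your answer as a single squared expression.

The leading and trailing coefficients are 2^2 and 3^2, and 12 = 2·2·3, so the trinomial is (2f - 3u)^2.
Hence 4f^2 - 12fu + 9u^2 ≥ 0.

(2f - 3u)^2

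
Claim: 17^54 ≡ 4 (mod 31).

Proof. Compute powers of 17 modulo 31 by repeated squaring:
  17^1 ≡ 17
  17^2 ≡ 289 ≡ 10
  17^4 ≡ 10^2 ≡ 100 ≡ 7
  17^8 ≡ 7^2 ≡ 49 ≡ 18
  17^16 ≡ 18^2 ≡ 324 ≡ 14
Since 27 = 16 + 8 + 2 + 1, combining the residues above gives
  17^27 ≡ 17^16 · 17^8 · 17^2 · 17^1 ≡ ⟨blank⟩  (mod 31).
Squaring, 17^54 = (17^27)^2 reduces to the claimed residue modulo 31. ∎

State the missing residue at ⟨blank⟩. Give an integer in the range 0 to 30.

17^16 · 17^8 · 17^2 · 17^1 ≡ 14 · 18 · 10 · 17 = 42840.
42840 mod 31 = 29, so 17^27 ≡ 29 (mod 31).

29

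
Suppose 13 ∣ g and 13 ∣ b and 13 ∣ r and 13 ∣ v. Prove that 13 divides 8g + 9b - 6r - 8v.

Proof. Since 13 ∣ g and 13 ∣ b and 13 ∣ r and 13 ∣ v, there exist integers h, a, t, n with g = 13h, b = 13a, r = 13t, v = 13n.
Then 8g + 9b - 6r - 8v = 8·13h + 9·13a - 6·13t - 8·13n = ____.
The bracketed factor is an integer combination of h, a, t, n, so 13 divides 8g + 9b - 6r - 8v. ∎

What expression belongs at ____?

Each term has a factor of 13: 8·13h + 9·13a - 6·13t - 8·13n = 13·(9a + 8h - 8n - 6t).
Since 9a + 8h - 8n - 6t is an integer, 13 ∣ (8g + 9b - 6r - 8v).

13(9a + 8h - 8n - 6t)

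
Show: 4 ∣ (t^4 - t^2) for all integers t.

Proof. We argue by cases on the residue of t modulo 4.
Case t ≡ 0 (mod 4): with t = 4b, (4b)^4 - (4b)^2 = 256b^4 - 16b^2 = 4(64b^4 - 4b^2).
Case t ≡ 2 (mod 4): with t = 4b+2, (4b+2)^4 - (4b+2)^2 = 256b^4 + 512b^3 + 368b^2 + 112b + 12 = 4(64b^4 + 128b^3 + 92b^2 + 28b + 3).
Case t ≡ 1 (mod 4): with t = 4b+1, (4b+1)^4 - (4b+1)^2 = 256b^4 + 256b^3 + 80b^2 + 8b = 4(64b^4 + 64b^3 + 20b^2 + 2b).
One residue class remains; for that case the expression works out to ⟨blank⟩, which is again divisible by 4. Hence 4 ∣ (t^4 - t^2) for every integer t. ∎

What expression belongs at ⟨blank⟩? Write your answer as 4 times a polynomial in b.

The residues treated are {0, 2, 1}, so the missing case is t ≡ 3 (mod 4); write t = 4b+3.
Then (4b+3)^4 - (4b+3)^2 = 256b^4 + 768b^3 + 848b^2 + 408b + 72 = 4(64b^4 + 192b^3 + 212b^2 + 102b + 18).

4(64b^4 + 192b^3 + 212b^2 + 102b + 18)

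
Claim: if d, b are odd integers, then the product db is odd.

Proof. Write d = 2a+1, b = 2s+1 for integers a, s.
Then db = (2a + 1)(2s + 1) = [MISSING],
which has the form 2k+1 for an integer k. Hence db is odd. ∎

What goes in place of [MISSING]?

Expanding: (2a + 1)(2s + 1) = 4as + 2a + 2s + 1.
Every term except the constant is even, so this is 2(2as + a + s) + 1,
and 2as + a + s ∈ ℤ gives the required form.

2(2as + a + s) + 1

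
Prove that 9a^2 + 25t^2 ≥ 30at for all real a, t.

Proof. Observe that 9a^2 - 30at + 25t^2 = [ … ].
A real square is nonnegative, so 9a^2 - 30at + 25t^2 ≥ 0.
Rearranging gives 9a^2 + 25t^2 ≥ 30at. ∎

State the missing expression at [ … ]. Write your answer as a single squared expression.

(3a - 5t)^2

The leading and trailing coefficients are 3^2 and 5^2, and 30 = 2·3·5, so the trinomial is (3a - 5t)^2.
Hence 9a^2 - 30at + 25t^2 ≥ 0.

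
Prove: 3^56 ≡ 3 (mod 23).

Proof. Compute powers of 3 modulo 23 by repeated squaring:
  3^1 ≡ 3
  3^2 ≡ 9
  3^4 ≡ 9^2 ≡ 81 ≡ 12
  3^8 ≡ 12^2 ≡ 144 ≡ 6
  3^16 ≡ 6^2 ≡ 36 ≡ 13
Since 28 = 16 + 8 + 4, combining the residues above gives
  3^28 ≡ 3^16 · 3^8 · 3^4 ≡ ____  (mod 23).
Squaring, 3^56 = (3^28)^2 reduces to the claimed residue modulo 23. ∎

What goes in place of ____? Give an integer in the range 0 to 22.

16

3^16 · 3^8 · 3^4 ≡ 13 · 6 · 12 = 936.
936 mod 23 = 16, so 3^28 ≡ 16 (mod 23).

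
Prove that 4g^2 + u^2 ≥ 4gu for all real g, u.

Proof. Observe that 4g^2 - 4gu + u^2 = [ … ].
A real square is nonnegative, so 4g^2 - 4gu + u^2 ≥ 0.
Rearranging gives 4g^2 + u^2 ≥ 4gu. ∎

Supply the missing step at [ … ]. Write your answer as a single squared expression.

(2g - u)^2

The leading and trailing coefficients are 2^2 and 1^2, and 4 = 2·2·1, so the trinomial is (2g - u)^2.
Hence 4g^2 - 4gu + u^2 ≥ 0.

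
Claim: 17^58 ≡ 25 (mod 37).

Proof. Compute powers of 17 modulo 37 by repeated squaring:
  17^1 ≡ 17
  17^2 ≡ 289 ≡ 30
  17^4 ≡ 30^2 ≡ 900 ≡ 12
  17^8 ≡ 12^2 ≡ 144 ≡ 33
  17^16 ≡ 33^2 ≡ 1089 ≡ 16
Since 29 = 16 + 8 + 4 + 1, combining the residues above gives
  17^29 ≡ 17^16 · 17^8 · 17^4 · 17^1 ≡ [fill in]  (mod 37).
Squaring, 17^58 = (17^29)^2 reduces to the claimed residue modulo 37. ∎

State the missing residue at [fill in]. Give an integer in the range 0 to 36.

Multiply the listed residues: 16 · 33 · 12 · 17 = 528 → 6336 → 107712.
Reducing modulo 37: 107712 = 2911·37 + 5, so 17^29 ≡ 5.

5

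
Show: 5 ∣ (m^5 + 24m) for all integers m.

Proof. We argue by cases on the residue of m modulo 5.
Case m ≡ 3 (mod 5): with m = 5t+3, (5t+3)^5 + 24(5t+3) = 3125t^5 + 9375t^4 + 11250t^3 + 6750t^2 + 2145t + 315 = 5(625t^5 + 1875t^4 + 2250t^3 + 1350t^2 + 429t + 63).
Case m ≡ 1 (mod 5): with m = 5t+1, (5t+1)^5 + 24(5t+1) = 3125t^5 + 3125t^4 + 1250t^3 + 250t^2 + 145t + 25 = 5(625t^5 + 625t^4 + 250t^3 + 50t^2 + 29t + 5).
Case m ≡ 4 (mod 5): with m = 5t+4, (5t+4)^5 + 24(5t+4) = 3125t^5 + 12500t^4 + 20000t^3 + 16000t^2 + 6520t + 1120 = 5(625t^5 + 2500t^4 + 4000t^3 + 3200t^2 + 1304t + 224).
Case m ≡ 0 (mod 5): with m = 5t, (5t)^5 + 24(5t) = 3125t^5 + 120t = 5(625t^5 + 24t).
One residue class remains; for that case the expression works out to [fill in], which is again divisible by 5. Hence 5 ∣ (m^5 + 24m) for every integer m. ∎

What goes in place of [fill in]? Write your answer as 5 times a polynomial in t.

5(625t^5 + 1250t^4 + 1000t^3 + 400t^2 + 104t + 16)

Only m ≡ 2 (mod 5) is unaccounted for. Put m = 5t+2:
(5t+2)^5 + 24(5t+2) expands to 3125t^5 + 6250t^4 + 5000t^3 + 2000t^2 + 520t + 80,
and factoring out 5 leaves 5(625t^5 + 1250t^4 + 1000t^3 + 400t^2 + 104t + 16).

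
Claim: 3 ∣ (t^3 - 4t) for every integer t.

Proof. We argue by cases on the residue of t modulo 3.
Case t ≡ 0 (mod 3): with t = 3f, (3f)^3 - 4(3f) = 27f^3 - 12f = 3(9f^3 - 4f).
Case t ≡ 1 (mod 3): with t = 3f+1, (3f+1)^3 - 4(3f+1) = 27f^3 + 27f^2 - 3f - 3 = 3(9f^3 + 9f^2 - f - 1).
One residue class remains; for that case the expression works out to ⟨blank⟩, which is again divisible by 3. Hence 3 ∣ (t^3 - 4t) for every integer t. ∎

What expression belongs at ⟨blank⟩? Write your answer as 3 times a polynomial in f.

Only t ≡ 2 (mod 3) is unaccounted for. Put t = 3f+2:
(3f+2)^3 - 4(3f+2) expands to 27f^3 + 54f^2 + 24f,
and factoring out 3 leaves 3(9f^3 + 18f^2 + 8f).

3(9f^3 + 18f^2 + 8f)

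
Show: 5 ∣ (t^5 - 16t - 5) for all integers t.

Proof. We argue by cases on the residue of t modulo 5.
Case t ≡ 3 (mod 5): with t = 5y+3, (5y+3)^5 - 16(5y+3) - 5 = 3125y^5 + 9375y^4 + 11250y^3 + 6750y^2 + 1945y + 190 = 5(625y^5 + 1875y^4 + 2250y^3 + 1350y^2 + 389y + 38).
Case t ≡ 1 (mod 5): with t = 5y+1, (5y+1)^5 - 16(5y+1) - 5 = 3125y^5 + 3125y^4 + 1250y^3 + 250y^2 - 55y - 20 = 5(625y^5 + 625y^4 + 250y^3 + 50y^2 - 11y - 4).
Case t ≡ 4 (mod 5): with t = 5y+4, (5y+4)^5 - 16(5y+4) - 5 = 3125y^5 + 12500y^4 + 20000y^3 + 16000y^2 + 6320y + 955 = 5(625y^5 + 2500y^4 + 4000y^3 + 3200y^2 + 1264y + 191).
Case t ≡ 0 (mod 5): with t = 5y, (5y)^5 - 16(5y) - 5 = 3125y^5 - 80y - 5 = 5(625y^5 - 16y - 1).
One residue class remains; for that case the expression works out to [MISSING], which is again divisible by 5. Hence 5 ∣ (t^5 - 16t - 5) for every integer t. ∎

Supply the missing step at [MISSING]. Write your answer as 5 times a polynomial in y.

5(625y^5 + 1250y^4 + 1000y^3 + 400y^2 + 64y - 1)

Only t ≡ 2 (mod 5) is unaccounted for. Put t = 5y+2:
(5y+2)^5 - 16(5y+2) - 5 expands to 3125y^5 + 6250y^4 + 5000y^3 + 2000y^2 + 320y - 5,
and factoring out 5 leaves 5(625y^5 + 1250y^4 + 1000y^3 + 400y^2 + 64y - 1).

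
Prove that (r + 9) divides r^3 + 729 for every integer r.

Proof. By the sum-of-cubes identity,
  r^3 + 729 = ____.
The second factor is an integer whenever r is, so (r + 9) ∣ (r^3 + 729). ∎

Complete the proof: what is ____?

Polynomial division of r^3 + 729 by r + 9 leaves remainder 0 and quotient r^2 - 9r + 81.
Hence r^3 + 729 = (r + 9)(r^2 - 9r + 81).

(r + 9)(r^2 - 9r + 81)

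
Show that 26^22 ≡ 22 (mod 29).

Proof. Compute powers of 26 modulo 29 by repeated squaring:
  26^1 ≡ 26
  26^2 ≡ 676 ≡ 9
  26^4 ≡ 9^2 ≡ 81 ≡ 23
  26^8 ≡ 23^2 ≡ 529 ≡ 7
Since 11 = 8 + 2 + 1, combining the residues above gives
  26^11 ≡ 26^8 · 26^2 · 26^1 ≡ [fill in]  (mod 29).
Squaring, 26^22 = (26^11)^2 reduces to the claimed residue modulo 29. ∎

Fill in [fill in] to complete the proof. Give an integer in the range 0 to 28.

26^8 · 26^2 · 26^1 ≡ 7 · 9 · 26 = 1638.
1638 mod 29 = 14, so 26^11 ≡ 14 (mod 29).

14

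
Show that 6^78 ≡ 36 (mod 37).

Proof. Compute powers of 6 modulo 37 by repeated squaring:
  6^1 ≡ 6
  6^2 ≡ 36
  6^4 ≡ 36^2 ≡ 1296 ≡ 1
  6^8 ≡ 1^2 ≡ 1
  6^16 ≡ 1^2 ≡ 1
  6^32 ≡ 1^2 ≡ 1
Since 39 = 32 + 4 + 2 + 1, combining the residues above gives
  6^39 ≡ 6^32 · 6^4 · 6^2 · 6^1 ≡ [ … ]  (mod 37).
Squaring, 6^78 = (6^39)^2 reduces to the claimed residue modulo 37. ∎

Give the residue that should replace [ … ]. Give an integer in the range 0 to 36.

31

Multiply the listed residues: 1 · 1 · 36 · 6 = 1 → 36 → 216.
Reducing modulo 37: 216 = 5·37 + 31, so 6^39 ≡ 31.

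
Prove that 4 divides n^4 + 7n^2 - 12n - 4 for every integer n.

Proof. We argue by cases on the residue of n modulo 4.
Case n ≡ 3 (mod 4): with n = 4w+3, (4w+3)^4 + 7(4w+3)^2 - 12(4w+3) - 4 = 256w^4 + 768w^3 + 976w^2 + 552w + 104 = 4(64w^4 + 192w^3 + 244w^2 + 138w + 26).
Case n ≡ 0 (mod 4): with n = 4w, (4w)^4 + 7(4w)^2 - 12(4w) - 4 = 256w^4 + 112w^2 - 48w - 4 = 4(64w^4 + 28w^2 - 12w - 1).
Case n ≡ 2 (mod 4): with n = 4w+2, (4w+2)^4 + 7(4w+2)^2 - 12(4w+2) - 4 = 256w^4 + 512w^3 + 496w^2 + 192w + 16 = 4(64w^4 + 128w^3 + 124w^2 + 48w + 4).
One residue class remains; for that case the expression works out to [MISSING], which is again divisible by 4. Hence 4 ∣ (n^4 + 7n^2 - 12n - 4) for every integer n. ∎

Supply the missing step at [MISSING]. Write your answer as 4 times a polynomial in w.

Only n ≡ 1 (mod 4) is unaccounted for. Put n = 4w+1:
(4w+1)^4 + 7(4w+1)^2 - 12(4w+1) - 4 expands to 256w^4 + 256w^3 + 208w^2 + 24w - 8,
and factoring out 4 leaves 4(64w^4 + 64w^3 + 52w^2 + 6w - 2).

4(64w^4 + 64w^3 + 52w^2 + 6w - 2)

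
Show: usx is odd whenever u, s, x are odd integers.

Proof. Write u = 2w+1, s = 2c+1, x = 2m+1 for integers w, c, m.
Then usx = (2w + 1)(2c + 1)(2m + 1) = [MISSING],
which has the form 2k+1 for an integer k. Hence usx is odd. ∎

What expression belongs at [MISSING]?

2(4cmw + 2cm + 2cw + c + 2mw + m + w) + 1

Expanding: (2w + 1)(2c + 1)(2m + 1) = 8cmw + 4cm + 4cw + 2c + 4mw + 2m + 2w + 1.
Every term except the constant is even, so this is 2(4cmw + 2cm + 2cw + c + 2mw + m + w) + 1,
and 4cmw + 2cm + 2cw + c + 2mw + m + w ∈ ℤ gives the required form.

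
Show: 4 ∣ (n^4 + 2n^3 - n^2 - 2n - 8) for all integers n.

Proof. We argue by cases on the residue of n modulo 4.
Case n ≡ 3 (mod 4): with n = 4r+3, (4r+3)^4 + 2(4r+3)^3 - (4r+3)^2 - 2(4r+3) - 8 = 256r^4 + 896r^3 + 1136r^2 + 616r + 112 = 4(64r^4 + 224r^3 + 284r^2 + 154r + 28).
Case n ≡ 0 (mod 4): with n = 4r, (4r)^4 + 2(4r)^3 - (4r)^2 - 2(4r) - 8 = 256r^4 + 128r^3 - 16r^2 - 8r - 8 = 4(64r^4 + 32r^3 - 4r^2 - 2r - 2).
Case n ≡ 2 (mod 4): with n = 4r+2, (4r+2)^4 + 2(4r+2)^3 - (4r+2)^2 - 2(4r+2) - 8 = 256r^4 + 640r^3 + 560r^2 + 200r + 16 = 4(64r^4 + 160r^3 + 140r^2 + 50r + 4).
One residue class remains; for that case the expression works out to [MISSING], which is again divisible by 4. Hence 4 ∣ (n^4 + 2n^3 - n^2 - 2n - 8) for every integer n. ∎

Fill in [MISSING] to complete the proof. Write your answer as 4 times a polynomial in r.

4(64r^4 + 96r^3 + 44r^2 + 6r - 2)

Only n ≡ 1 (mod 4) is unaccounted for. Put n = 4r+1:
(4r+1)^4 + 2(4r+1)^3 - (4r+1)^2 - 2(4r+1) - 8 expands to 256r^4 + 384r^3 + 176r^2 + 24r - 8,
and factoring out 4 leaves 4(64r^4 + 96r^3 + 44r^2 + 6r - 2).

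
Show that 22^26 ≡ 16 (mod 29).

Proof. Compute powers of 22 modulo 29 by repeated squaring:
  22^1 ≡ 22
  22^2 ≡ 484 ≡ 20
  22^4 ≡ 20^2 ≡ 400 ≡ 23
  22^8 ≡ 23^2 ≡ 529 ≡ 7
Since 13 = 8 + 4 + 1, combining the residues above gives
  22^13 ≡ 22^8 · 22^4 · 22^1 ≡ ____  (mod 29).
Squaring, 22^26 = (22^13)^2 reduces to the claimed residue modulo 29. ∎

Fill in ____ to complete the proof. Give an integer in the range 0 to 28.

4

22^8 · 22^4 · 22^1 ≡ 7 · 23 · 22 = 3542.
3542 mod 29 = 4, so 22^13 ≡ 4 (mod 29).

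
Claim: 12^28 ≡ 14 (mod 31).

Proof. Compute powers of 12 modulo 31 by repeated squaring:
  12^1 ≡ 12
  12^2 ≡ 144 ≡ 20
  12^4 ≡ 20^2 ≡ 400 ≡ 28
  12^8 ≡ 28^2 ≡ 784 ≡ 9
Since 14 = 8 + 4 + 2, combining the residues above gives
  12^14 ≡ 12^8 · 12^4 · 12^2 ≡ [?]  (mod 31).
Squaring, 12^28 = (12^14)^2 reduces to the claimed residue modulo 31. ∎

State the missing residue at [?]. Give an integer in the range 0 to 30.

12^8 · 12^4 · 12^2 ≡ 9 · 28 · 20 = 5040.
5040 mod 31 = 18, so 12^14 ≡ 18 (mod 31).

18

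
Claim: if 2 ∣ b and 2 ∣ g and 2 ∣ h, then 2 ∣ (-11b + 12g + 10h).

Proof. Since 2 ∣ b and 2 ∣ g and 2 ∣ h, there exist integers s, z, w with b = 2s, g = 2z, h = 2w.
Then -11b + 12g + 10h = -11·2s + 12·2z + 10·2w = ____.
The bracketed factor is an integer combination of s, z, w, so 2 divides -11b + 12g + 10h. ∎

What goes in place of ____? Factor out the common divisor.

2(-11s + 10w + 12z)

Each term has a factor of 2: -11·2s + 12·2z + 10·2w = 2·(-11s + 10w + 12z).
Since -11s + 10w + 12z is an integer, 2 ∣ (-11b + 12g + 10h).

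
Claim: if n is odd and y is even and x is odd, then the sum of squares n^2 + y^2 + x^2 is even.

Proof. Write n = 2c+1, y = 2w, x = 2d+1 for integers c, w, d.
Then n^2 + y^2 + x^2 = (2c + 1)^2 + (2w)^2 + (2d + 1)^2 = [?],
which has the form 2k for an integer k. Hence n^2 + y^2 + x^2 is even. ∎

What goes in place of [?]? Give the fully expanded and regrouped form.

(2c + 1)^2 + (2w)^2 + (2d + 1)^2 = 4c^2 + 4c + 4d^2 + 4d + 4w^2 + 2
= 2(2c^2 + 2c + 2d^2 + 2d + 2w^2 + 1).
Since 2c^2 + 2c + 2d^2 + 2d + 2w^2 + 1 is an integer, the sum of squares is of the form 2k for an integer k.

2(2c^2 + 2c + 2d^2 + 2d + 2w^2 + 1)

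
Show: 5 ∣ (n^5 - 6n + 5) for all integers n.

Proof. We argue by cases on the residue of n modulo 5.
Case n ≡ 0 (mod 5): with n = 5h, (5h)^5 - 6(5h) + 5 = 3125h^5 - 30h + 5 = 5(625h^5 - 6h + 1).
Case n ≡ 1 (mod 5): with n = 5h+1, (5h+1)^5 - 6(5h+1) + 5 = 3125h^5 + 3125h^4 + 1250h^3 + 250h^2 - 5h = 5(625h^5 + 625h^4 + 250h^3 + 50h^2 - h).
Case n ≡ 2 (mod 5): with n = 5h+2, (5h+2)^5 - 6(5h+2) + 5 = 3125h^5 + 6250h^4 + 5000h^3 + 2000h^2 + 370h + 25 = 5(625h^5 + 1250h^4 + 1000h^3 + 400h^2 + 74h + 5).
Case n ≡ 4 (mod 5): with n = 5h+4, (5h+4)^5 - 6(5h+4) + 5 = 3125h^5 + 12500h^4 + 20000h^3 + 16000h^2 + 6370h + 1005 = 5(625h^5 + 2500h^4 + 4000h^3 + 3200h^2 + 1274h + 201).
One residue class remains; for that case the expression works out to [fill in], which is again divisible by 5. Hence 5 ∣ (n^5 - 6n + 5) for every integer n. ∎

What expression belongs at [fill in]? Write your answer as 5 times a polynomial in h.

5(625h^5 + 1875h^4 + 2250h^3 + 1350h^2 + 399h + 46)

Only n ≡ 3 (mod 5) is unaccounted for. Put n = 5h+3:
(5h+3)^5 - 6(5h+3) + 5 expands to 3125h^5 + 9375h^4 + 11250h^3 + 6750h^2 + 1995h + 230,
and factoring out 5 leaves 5(625h^5 + 1875h^4 + 2250h^3 + 1350h^2 + 399h + 46).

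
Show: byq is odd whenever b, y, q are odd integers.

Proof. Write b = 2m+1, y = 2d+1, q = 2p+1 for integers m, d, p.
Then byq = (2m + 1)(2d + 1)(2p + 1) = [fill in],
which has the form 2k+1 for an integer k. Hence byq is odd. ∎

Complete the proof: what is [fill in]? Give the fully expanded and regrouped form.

2(4dmp + 2dm + 2dp + d + 2mp + m + p) + 1

(2m + 1)(2d + 1)(2p + 1) = 8dmp + 4dm + 4dp + 2d + 4mp + 2m + 2p + 1
= 2(4dmp + 2dm + 2dp + d + 2mp + m + p) + 1.
Since 4dmp + 2dm + 2dp + d + 2mp + m + p is an integer, the product is of the form 2k+1 for an integer k.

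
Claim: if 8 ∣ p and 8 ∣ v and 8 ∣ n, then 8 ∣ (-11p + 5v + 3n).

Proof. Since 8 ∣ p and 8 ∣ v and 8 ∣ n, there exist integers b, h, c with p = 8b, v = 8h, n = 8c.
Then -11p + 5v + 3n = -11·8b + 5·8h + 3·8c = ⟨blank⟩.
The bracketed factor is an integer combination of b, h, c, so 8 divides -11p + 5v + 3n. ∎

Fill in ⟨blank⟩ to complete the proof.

Each term has a factor of 8: -11·8b + 5·8h + 3·8c = 8·(-11b + 3c + 5h).
Since -11b + 3c + 5h is an integer, 8 ∣ (-11p + 5v + 3n).

8(-11b + 3c + 5h)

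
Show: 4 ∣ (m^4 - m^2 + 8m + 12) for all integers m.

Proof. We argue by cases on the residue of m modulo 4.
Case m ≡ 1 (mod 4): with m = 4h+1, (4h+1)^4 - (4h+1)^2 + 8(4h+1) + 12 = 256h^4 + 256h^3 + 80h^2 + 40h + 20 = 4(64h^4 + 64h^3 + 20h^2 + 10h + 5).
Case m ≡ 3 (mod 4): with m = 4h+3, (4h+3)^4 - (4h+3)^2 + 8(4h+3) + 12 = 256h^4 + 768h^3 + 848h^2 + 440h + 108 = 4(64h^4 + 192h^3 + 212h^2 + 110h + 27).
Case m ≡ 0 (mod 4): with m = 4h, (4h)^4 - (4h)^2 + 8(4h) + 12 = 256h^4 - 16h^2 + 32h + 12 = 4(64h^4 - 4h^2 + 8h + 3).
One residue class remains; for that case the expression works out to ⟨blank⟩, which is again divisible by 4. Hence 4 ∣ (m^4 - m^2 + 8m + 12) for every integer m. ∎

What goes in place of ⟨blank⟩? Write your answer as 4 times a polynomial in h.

The residues treated are {1, 3, 0}, so the missing case is m ≡ 2 (mod 4); write m = 4h+2.
Then (4h+2)^4 - (4h+2)^2 + 8(4h+2) + 12 = 256h^4 + 512h^3 + 368h^2 + 144h + 40 = 4(64h^4 + 128h^3 + 92h^2 + 36h + 10).

4(64h^4 + 128h^3 + 92h^2 + 36h + 10)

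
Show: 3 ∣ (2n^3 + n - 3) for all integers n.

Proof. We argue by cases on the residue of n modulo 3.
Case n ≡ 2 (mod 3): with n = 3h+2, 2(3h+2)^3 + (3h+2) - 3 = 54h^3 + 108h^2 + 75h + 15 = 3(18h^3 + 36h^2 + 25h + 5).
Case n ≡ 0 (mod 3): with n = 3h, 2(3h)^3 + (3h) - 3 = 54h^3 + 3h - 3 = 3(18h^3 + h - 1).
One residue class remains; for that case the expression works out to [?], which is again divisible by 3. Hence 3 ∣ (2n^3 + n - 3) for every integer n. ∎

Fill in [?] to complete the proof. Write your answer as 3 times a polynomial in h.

Only n ≡ 1 (mod 3) is unaccounted for. Put n = 3h+1:
2(3h+1)^3 + (3h+1) - 3 expands to 54h^3 + 54h^2 + 21h,
and factoring out 3 leaves 3(18h^3 + 18h^2 + 7h).

3(18h^3 + 18h^2 + 7h)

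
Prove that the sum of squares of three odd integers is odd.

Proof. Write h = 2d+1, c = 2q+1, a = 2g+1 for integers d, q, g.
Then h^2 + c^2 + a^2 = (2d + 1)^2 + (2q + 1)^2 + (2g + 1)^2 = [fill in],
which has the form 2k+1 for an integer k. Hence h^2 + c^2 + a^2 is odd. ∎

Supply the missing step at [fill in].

Expanding: (2d + 1)^2 + (2q + 1)^2 + (2g + 1)^2 = 4d^2 + 4d + 4g^2 + 4g + 4q^2 + 4q + 3.
Every term except the constant is even, so this is 2(2d^2 + 2d + 2g^2 + 2g + 2q^2 + 2q + 1) + 1,
and 2d^2 + 2d + 2g^2 + 2g + 2q^2 + 2q + 1 ∈ ℤ gives the required form.

2(2d^2 + 2d + 2g^2 + 2g + 2q^2 + 2q + 1) + 1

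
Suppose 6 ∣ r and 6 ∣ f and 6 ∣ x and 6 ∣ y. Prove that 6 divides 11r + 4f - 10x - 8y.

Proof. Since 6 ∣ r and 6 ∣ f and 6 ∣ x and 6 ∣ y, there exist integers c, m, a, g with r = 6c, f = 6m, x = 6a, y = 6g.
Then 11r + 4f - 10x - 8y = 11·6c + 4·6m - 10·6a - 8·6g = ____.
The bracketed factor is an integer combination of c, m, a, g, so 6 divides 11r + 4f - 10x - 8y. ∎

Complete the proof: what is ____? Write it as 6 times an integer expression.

6(-10a + 11c - 8g + 4m)

Pull the common 6 out of every term: 11·6c + 4·6m - 10·6a - 8·6g = 6(-10a + 11c - 8g + 4m).
-10a + 11c - 8g + 4m is an integer, which exhibits the divisibility.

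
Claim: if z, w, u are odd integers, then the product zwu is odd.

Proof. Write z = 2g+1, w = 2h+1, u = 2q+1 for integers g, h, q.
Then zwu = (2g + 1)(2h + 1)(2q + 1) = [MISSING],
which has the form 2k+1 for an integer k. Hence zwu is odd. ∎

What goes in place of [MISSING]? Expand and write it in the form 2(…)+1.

Expanding: (2g + 1)(2h + 1)(2q + 1) = 8ghq + 4gh + 4gq + 2g + 4hq + 2h + 2q + 1.
Every term except the constant is even, so this is 2(4ghq + 2gh + 2gq + g + 2hq + h + q) + 1,
and 4ghq + 2gh + 2gq + g + 2hq + h + q ∈ ℤ gives the required form.

2(4ghq + 2gh + 2gq + g + 2hq + h + q) + 1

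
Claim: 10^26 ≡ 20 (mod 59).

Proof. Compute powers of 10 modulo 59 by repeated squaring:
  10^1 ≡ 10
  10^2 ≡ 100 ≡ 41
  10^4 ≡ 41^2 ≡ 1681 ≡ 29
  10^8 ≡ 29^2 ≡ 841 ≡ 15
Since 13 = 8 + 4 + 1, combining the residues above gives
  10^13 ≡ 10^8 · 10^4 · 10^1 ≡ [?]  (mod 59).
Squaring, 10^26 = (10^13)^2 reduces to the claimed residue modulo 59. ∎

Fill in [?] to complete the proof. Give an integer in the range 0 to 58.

Multiply the listed residues: 15 · 29 · 10 = 435 → 4350.
Reducing modulo 59: 4350 = 73·59 + 43, so 10^13 ≡ 43.

43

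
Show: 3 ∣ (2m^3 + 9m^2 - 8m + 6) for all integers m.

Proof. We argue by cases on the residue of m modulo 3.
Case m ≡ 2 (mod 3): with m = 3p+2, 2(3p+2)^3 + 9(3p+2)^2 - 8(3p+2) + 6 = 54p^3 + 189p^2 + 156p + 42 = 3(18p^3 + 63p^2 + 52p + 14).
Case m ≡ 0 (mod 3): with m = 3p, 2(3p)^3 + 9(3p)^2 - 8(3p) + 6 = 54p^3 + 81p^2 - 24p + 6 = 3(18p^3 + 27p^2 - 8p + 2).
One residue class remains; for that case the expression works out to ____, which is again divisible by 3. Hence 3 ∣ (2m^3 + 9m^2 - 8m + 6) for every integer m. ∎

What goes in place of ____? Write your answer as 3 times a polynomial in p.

The residues treated are {2, 0}, so the missing case is m ≡ 1 (mod 3); write m = 3p+1.
Then 2(3p+1)^3 + 9(3p+1)^2 - 8(3p+1) + 6 = 54p^3 + 135p^2 + 48p + 9 = 3(18p^3 + 45p^2 + 16p + 3).

3(18p^3 + 45p^2 + 16p + 3)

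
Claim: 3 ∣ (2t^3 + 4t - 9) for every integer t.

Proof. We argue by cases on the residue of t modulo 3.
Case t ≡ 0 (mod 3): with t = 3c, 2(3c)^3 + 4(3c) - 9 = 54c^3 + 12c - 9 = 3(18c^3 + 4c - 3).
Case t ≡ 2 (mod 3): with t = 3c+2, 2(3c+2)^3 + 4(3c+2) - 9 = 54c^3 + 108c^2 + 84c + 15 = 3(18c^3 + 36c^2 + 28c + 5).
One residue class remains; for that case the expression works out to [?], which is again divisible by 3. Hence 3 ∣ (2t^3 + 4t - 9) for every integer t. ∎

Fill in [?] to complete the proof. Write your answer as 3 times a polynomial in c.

3(18c^3 + 18c^2 + 10c - 1)

Only t ≡ 1 (mod 3) is unaccounted for. Put t = 3c+1:
2(3c+1)^3 + 4(3c+1) - 9 expands to 54c^3 + 54c^2 + 30c - 3,
and factoring out 3 leaves 3(18c^3 + 18c^2 + 10c - 1).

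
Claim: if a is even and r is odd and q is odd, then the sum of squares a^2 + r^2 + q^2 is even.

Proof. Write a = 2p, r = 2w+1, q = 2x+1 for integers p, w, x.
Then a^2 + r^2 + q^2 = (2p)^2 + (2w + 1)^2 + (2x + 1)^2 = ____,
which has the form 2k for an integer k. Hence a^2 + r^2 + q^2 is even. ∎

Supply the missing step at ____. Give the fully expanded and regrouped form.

Expanding: (2p)^2 + (2w + 1)^2 + (2x + 1)^2 = 4p^2 + 4w^2 + 4w + 4x^2 + 4x + 2.
Every term is even; pulling out the factor of 2 gives 2(2p^2 + 2w^2 + 2w + 2x^2 + 2x + 1).

2(2p^2 + 2w^2 + 2w + 2x^2 + 2x + 1)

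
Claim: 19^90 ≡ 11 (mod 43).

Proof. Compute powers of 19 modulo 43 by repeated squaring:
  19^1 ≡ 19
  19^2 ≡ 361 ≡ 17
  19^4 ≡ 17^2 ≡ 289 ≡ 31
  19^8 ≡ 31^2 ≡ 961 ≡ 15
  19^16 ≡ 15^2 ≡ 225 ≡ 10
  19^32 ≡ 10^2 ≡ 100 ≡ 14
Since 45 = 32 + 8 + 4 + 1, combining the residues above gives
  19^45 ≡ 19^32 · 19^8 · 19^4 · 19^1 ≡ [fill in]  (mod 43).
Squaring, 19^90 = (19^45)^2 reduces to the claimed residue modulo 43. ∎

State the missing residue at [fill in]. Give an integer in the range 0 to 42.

22

Multiply the listed residues: 14 · 15 · 31 · 19 = 210 → 6510 → 123690.
Reducing modulo 43: 123690 = 2876·43 + 22, so 19^45 ≡ 22.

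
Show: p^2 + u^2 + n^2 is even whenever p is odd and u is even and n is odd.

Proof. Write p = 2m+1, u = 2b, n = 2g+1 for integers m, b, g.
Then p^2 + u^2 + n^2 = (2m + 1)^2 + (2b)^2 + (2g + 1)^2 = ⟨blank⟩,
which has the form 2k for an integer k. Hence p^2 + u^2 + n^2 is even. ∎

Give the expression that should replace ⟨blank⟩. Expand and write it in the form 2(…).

2(2b^2 + 2g^2 + 2g + 2m^2 + 2m + 1)

Expanding: (2m + 1)^2 + (2b)^2 + (2g + 1)^2 = 4b^2 + 4g^2 + 4g + 4m^2 + 4m + 2.
Every term is even; pulling out the factor of 2 gives 2(2b^2 + 2g^2 + 2g + 2m^2 + 2m + 1).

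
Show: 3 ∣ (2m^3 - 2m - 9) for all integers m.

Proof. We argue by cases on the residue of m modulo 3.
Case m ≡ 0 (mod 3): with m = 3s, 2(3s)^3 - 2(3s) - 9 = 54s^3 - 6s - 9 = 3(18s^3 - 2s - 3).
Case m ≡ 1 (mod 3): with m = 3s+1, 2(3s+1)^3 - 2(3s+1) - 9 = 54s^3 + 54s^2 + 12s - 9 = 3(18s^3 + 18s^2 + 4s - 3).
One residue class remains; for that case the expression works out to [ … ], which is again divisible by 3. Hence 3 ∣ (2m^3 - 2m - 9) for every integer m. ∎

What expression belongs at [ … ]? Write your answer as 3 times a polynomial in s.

3(18s^3 + 36s^2 + 22s + 1)

Only m ≡ 2 (mod 3) is unaccounted for. Put m = 3s+2:
2(3s+2)^3 - 2(3s+2) - 9 expands to 54s^3 + 108s^2 + 66s + 3,
and factoring out 3 leaves 3(18s^3 + 36s^2 + 22s + 1).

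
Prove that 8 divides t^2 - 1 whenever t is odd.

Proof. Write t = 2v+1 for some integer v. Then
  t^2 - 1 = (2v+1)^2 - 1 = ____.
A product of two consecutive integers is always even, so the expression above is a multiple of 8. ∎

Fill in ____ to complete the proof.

(2v+1)^2 - 1 = 4v^2 + 4v + 1 - 1 = 4v^2 + 4v = 4v(v+1).
Since v and v+1 are consecutive, v(v+1) is even, and 4·(even) is a multiple of 8.

4v(v + 1)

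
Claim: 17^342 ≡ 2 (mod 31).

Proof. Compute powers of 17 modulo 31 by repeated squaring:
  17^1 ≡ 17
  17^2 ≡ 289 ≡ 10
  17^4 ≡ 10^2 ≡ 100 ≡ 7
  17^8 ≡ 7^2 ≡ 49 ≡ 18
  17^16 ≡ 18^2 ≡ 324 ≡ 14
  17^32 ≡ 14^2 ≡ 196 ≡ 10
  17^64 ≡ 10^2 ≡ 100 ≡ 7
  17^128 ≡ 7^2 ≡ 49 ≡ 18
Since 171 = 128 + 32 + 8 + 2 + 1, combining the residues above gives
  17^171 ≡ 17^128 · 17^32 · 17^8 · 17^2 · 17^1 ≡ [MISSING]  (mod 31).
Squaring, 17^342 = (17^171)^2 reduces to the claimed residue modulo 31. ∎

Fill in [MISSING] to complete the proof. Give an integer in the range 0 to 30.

Multiply the listed residues: 18 · 10 · 18 · 10 · 17 = 180 → 3240 → 32400 → 550800.
Reducing modulo 31: 550800 = 17767·31 + 23, so 17^171 ≡ 23.

23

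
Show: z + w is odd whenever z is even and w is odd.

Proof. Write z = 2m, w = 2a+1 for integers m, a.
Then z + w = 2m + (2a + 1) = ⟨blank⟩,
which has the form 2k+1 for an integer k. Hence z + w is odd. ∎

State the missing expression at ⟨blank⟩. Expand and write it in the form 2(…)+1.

2(a + m) + 1

Expanding: 2m + (2a + 1) = 2a + 2m + 1.
Every term except the constant is even, so this is 2(a + m) + 1,
and a + m ∈ ℤ gives the required form.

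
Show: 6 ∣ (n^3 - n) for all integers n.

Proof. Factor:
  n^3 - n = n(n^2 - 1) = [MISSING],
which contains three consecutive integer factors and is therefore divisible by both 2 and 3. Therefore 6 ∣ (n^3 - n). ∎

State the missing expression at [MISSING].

(n - 1)n(n + 1)

n(n^2 - 1) = n(n - 1)(n + 1) = (n - 1)n(n + 1).
These three factors are consecutive integers, so their product is divisible by 6.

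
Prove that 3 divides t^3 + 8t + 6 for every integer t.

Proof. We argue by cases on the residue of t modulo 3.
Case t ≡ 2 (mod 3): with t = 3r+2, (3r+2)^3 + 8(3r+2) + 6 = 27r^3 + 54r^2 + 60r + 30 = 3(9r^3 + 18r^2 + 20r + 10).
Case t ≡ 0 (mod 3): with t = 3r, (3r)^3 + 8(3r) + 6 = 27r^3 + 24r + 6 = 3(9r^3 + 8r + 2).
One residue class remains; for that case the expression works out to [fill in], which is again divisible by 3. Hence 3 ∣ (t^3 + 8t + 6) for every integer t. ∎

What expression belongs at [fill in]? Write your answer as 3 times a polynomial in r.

3(9r^3 + 9r^2 + 11r + 5)

Only t ≡ 1 (mod 3) is unaccounted for. Put t = 3r+1:
(3r+1)^3 + 8(3r+1) + 6 expands to 27r^3 + 27r^2 + 33r + 15,
and factoring out 3 leaves 3(9r^3 + 9r^2 + 11r + 5).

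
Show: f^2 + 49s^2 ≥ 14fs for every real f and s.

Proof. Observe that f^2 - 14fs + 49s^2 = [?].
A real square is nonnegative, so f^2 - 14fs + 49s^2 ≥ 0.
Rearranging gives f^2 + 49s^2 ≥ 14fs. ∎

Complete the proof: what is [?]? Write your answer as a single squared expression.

f^2 - 14fs + 49s^2 is a perfect-square trinomial: the outer terms are (f)^2 and (7s)^2, and the cross term is -2·f·7s.
So f^2 - 14fs + 49s^2 = (f - 7s)^2 ≥ 0.

(f - 7s)^2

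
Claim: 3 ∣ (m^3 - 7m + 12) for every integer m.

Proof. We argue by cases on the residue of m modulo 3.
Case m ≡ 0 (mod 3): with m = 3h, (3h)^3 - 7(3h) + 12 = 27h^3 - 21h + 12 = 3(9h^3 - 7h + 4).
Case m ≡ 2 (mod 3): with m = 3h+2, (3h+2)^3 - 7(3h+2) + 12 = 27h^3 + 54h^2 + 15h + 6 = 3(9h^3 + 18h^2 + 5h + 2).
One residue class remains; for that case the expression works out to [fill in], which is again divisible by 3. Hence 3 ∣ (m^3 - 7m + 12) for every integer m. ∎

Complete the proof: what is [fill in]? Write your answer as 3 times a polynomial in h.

3(9h^3 + 9h^2 - 4h + 2)

The residues treated are {0, 2}, so the missing case is m ≡ 1 (mod 3); write m = 3h+1.
Then (3h+1)^3 - 7(3h+1) + 12 = 27h^3 + 27h^2 - 12h + 6 = 3(9h^3 + 9h^2 - 4h + 2).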